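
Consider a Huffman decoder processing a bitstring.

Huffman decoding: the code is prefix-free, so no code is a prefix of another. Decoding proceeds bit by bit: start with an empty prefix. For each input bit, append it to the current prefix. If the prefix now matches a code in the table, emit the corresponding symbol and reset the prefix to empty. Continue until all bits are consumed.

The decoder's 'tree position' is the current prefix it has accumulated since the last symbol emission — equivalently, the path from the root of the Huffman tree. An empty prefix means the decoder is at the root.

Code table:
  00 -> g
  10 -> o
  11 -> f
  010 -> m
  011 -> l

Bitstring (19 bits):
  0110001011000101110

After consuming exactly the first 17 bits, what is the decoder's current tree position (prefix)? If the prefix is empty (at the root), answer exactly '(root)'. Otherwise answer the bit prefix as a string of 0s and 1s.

Answer: (root)

Derivation:
Bit 0: prefix='0' (no match yet)
Bit 1: prefix='01' (no match yet)
Bit 2: prefix='011' -> emit 'l', reset
Bit 3: prefix='0' (no match yet)
Bit 4: prefix='00' -> emit 'g', reset
Bit 5: prefix='0' (no match yet)
Bit 6: prefix='01' (no match yet)
Bit 7: prefix='010' -> emit 'm', reset
Bit 8: prefix='1' (no match yet)
Bit 9: prefix='11' -> emit 'f', reset
Bit 10: prefix='0' (no match yet)
Bit 11: prefix='00' -> emit 'g', reset
Bit 12: prefix='0' (no match yet)
Bit 13: prefix='01' (no match yet)
Bit 14: prefix='010' -> emit 'm', reset
Bit 15: prefix='1' (no match yet)
Bit 16: prefix='11' -> emit 'f', reset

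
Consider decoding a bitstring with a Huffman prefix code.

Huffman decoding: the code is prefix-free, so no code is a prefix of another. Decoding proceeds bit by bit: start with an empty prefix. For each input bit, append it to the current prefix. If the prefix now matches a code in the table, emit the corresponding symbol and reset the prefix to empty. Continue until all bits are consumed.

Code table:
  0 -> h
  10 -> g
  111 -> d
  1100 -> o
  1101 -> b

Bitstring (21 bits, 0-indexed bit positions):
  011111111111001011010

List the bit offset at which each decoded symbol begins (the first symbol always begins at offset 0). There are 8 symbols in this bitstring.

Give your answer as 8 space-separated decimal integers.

Answer: 0 1 4 7 10 14 16 20

Derivation:
Bit 0: prefix='0' -> emit 'h', reset
Bit 1: prefix='1' (no match yet)
Bit 2: prefix='11' (no match yet)
Bit 3: prefix='111' -> emit 'd', reset
Bit 4: prefix='1' (no match yet)
Bit 5: prefix='11' (no match yet)
Bit 6: prefix='111' -> emit 'd', reset
Bit 7: prefix='1' (no match yet)
Bit 8: prefix='11' (no match yet)
Bit 9: prefix='111' -> emit 'd', reset
Bit 10: prefix='1' (no match yet)
Bit 11: prefix='11' (no match yet)
Bit 12: prefix='110' (no match yet)
Bit 13: prefix='1100' -> emit 'o', reset
Bit 14: prefix='1' (no match yet)
Bit 15: prefix='10' -> emit 'g', reset
Bit 16: prefix='1' (no match yet)
Bit 17: prefix='11' (no match yet)
Bit 18: prefix='110' (no match yet)
Bit 19: prefix='1101' -> emit 'b', reset
Bit 20: prefix='0' -> emit 'h', reset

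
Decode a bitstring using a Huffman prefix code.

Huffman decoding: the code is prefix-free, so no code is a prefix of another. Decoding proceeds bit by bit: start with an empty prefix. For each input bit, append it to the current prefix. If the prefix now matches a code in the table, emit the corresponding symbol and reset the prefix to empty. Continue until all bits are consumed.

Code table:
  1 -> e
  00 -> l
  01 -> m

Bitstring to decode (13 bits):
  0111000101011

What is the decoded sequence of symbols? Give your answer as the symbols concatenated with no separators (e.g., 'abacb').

Bit 0: prefix='0' (no match yet)
Bit 1: prefix='01' -> emit 'm', reset
Bit 2: prefix='1' -> emit 'e', reset
Bit 3: prefix='1' -> emit 'e', reset
Bit 4: prefix='0' (no match yet)
Bit 5: prefix='00' -> emit 'l', reset
Bit 6: prefix='0' (no match yet)
Bit 7: prefix='01' -> emit 'm', reset
Bit 8: prefix='0' (no match yet)
Bit 9: prefix='01' -> emit 'm', reset
Bit 10: prefix='0' (no match yet)
Bit 11: prefix='01' -> emit 'm', reset
Bit 12: prefix='1' -> emit 'e', reset

Answer: meelmmme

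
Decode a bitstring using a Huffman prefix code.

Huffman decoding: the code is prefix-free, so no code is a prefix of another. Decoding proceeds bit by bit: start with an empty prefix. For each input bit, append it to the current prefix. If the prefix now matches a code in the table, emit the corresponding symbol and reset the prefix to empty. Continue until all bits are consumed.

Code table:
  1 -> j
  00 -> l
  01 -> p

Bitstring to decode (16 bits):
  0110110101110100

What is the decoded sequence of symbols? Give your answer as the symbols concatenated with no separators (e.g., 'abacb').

Answer: pjpjppjjpl

Derivation:
Bit 0: prefix='0' (no match yet)
Bit 1: prefix='01' -> emit 'p', reset
Bit 2: prefix='1' -> emit 'j', reset
Bit 3: prefix='0' (no match yet)
Bit 4: prefix='01' -> emit 'p', reset
Bit 5: prefix='1' -> emit 'j', reset
Bit 6: prefix='0' (no match yet)
Bit 7: prefix='01' -> emit 'p', reset
Bit 8: prefix='0' (no match yet)
Bit 9: prefix='01' -> emit 'p', reset
Bit 10: prefix='1' -> emit 'j', reset
Bit 11: prefix='1' -> emit 'j', reset
Bit 12: prefix='0' (no match yet)
Bit 13: prefix='01' -> emit 'p', reset
Bit 14: prefix='0' (no match yet)
Bit 15: prefix='00' -> emit 'l', reset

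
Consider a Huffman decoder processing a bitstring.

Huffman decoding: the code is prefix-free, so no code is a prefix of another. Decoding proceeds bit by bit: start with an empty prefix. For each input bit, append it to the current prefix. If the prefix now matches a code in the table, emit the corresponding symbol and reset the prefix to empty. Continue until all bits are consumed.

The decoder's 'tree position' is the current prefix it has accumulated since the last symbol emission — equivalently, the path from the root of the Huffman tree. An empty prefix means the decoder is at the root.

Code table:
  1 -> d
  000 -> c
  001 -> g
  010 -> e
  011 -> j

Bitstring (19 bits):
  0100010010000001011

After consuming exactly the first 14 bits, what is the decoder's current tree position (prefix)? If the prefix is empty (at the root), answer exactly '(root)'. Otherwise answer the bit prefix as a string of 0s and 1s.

Answer: 00

Derivation:
Bit 0: prefix='0' (no match yet)
Bit 1: prefix='01' (no match yet)
Bit 2: prefix='010' -> emit 'e', reset
Bit 3: prefix='0' (no match yet)
Bit 4: prefix='00' (no match yet)
Bit 5: prefix='001' -> emit 'g', reset
Bit 6: prefix='0' (no match yet)
Bit 7: prefix='00' (no match yet)
Bit 8: prefix='001' -> emit 'g', reset
Bit 9: prefix='0' (no match yet)
Bit 10: prefix='00' (no match yet)
Bit 11: prefix='000' -> emit 'c', reset
Bit 12: prefix='0' (no match yet)
Bit 13: prefix='00' (no match yet)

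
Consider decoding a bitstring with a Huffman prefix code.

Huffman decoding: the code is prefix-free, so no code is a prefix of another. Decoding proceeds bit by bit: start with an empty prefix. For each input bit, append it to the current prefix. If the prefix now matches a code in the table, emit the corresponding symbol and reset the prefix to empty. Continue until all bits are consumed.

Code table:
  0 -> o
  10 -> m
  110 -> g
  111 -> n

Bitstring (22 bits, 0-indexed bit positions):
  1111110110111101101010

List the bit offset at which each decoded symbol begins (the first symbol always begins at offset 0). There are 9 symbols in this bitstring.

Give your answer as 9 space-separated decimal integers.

Bit 0: prefix='1' (no match yet)
Bit 1: prefix='11' (no match yet)
Bit 2: prefix='111' -> emit 'n', reset
Bit 3: prefix='1' (no match yet)
Bit 4: prefix='11' (no match yet)
Bit 5: prefix='111' -> emit 'n', reset
Bit 6: prefix='0' -> emit 'o', reset
Bit 7: prefix='1' (no match yet)
Bit 8: prefix='11' (no match yet)
Bit 9: prefix='110' -> emit 'g', reset
Bit 10: prefix='1' (no match yet)
Bit 11: prefix='11' (no match yet)
Bit 12: prefix='111' -> emit 'n', reset
Bit 13: prefix='1' (no match yet)
Bit 14: prefix='10' -> emit 'm', reset
Bit 15: prefix='1' (no match yet)
Bit 16: prefix='11' (no match yet)
Bit 17: prefix='110' -> emit 'g', reset
Bit 18: prefix='1' (no match yet)
Bit 19: prefix='10' -> emit 'm', reset
Bit 20: prefix='1' (no match yet)
Bit 21: prefix='10' -> emit 'm', reset

Answer: 0 3 6 7 10 13 15 18 20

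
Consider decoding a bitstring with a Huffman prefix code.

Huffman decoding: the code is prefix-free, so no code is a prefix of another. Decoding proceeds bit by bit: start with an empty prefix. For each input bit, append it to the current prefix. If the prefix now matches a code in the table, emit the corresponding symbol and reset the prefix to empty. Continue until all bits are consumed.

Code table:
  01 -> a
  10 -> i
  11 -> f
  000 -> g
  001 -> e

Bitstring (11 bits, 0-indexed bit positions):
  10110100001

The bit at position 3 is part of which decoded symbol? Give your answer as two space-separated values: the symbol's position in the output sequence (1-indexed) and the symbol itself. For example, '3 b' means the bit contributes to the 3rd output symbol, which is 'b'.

Bit 0: prefix='1' (no match yet)
Bit 1: prefix='10' -> emit 'i', reset
Bit 2: prefix='1' (no match yet)
Bit 3: prefix='11' -> emit 'f', reset
Bit 4: prefix='0' (no match yet)
Bit 5: prefix='01' -> emit 'a', reset
Bit 6: prefix='0' (no match yet)
Bit 7: prefix='00' (no match yet)

Answer: 2 f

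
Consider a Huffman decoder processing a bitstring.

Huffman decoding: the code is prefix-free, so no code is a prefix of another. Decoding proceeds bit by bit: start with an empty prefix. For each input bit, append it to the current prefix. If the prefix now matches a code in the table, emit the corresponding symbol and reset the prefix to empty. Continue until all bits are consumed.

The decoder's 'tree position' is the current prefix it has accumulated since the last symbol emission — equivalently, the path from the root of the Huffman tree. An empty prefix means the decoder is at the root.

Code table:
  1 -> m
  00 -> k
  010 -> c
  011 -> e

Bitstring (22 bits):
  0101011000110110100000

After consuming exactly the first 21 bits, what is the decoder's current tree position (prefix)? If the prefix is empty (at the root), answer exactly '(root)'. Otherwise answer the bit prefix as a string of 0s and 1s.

Answer: 0

Derivation:
Bit 0: prefix='0' (no match yet)
Bit 1: prefix='01' (no match yet)
Bit 2: prefix='010' -> emit 'c', reset
Bit 3: prefix='1' -> emit 'm', reset
Bit 4: prefix='0' (no match yet)
Bit 5: prefix='01' (no match yet)
Bit 6: prefix='011' -> emit 'e', reset
Bit 7: prefix='0' (no match yet)
Bit 8: prefix='00' -> emit 'k', reset
Bit 9: prefix='0' (no match yet)
Bit 10: prefix='01' (no match yet)
Bit 11: prefix='011' -> emit 'e', reset
Bit 12: prefix='0' (no match yet)
Bit 13: prefix='01' (no match yet)
Bit 14: prefix='011' -> emit 'e', reset
Bit 15: prefix='0' (no match yet)
Bit 16: prefix='01' (no match yet)
Bit 17: prefix='010' -> emit 'c', reset
Bit 18: prefix='0' (no match yet)
Bit 19: prefix='00' -> emit 'k', reset
Bit 20: prefix='0' (no match yet)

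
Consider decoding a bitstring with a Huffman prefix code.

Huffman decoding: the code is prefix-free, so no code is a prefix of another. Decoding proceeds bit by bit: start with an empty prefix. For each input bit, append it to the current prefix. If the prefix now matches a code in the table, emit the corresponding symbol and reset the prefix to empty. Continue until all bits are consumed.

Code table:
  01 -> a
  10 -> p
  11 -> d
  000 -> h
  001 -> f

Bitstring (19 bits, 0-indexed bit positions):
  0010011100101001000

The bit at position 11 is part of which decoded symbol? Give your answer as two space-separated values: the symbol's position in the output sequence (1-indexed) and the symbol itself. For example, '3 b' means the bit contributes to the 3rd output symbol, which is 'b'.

Answer: 5 a

Derivation:
Bit 0: prefix='0' (no match yet)
Bit 1: prefix='00' (no match yet)
Bit 2: prefix='001' -> emit 'f', reset
Bit 3: prefix='0' (no match yet)
Bit 4: prefix='00' (no match yet)
Bit 5: prefix='001' -> emit 'f', reset
Bit 6: prefix='1' (no match yet)
Bit 7: prefix='11' -> emit 'd', reset
Bit 8: prefix='0' (no match yet)
Bit 9: prefix='00' (no match yet)
Bit 10: prefix='001' -> emit 'f', reset
Bit 11: prefix='0' (no match yet)
Bit 12: prefix='01' -> emit 'a', reset
Bit 13: prefix='0' (no match yet)
Bit 14: prefix='00' (no match yet)
Bit 15: prefix='001' -> emit 'f', reset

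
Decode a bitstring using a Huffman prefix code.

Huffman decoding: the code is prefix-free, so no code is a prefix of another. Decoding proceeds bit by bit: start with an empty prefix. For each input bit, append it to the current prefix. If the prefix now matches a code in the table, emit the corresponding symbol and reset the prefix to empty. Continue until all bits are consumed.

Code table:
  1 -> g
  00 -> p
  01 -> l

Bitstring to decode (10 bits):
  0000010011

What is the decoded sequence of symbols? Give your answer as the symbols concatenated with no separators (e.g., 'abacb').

Answer: pplpgg

Derivation:
Bit 0: prefix='0' (no match yet)
Bit 1: prefix='00' -> emit 'p', reset
Bit 2: prefix='0' (no match yet)
Bit 3: prefix='00' -> emit 'p', reset
Bit 4: prefix='0' (no match yet)
Bit 5: prefix='01' -> emit 'l', reset
Bit 6: prefix='0' (no match yet)
Bit 7: prefix='00' -> emit 'p', reset
Bit 8: prefix='1' -> emit 'g', reset
Bit 9: prefix='1' -> emit 'g', reset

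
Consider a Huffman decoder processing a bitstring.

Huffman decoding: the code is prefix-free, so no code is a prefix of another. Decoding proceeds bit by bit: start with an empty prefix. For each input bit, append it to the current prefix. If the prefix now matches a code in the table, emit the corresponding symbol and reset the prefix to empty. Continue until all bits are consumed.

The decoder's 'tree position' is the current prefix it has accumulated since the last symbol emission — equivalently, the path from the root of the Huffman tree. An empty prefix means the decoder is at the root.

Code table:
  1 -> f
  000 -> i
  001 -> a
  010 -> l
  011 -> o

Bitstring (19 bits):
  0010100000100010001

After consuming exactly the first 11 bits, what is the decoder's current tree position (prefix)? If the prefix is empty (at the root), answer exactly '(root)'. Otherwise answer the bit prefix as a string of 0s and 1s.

Answer: 01

Derivation:
Bit 0: prefix='0' (no match yet)
Bit 1: prefix='00' (no match yet)
Bit 2: prefix='001' -> emit 'a', reset
Bit 3: prefix='0' (no match yet)
Bit 4: prefix='01' (no match yet)
Bit 5: prefix='010' -> emit 'l', reset
Bit 6: prefix='0' (no match yet)
Bit 7: prefix='00' (no match yet)
Bit 8: prefix='000' -> emit 'i', reset
Bit 9: prefix='0' (no match yet)
Bit 10: prefix='01' (no match yet)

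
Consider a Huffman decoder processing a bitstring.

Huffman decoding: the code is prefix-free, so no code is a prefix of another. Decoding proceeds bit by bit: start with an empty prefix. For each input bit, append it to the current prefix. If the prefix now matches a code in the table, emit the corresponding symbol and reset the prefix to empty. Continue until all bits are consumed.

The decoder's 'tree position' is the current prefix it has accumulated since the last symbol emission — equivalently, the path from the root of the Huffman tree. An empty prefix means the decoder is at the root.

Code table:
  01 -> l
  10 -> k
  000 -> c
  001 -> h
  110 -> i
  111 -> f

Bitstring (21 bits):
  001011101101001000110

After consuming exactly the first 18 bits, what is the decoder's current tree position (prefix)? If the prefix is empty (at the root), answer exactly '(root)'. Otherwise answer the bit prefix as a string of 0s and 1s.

Answer: (root)

Derivation:
Bit 0: prefix='0' (no match yet)
Bit 1: prefix='00' (no match yet)
Bit 2: prefix='001' -> emit 'h', reset
Bit 3: prefix='0' (no match yet)
Bit 4: prefix='01' -> emit 'l', reset
Bit 5: prefix='1' (no match yet)
Bit 6: prefix='11' (no match yet)
Bit 7: prefix='110' -> emit 'i', reset
Bit 8: prefix='1' (no match yet)
Bit 9: prefix='11' (no match yet)
Bit 10: prefix='110' -> emit 'i', reset
Bit 11: prefix='1' (no match yet)
Bit 12: prefix='10' -> emit 'k', reset
Bit 13: prefix='0' (no match yet)
Bit 14: prefix='01' -> emit 'l', reset
Bit 15: prefix='0' (no match yet)
Bit 16: prefix='00' (no match yet)
Bit 17: prefix='000' -> emit 'c', reset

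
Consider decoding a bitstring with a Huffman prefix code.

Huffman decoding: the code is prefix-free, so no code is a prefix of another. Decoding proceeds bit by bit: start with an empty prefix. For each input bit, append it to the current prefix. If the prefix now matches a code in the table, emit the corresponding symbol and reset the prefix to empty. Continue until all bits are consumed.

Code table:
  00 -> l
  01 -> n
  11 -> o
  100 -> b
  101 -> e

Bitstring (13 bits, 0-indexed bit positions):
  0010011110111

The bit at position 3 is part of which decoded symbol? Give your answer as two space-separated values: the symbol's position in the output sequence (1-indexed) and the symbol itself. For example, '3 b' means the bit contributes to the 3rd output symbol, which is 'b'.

Bit 0: prefix='0' (no match yet)
Bit 1: prefix='00' -> emit 'l', reset
Bit 2: prefix='1' (no match yet)
Bit 3: prefix='10' (no match yet)
Bit 4: prefix='100' -> emit 'b', reset
Bit 5: prefix='1' (no match yet)
Bit 6: prefix='11' -> emit 'o', reset
Bit 7: prefix='1' (no match yet)

Answer: 2 b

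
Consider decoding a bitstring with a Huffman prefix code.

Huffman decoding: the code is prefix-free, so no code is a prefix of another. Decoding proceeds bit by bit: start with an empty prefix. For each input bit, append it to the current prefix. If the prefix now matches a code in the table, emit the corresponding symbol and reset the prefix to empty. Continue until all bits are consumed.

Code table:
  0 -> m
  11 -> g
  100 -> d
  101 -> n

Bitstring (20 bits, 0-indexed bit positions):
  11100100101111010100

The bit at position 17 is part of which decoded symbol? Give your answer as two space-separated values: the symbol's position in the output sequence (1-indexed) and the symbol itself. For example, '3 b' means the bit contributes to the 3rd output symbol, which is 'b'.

Bit 0: prefix='1' (no match yet)
Bit 1: prefix='11' -> emit 'g', reset
Bit 2: prefix='1' (no match yet)
Bit 3: prefix='10' (no match yet)
Bit 4: prefix='100' -> emit 'd', reset
Bit 5: prefix='1' (no match yet)
Bit 6: prefix='10' (no match yet)
Bit 7: prefix='100' -> emit 'd', reset
Bit 8: prefix='1' (no match yet)
Bit 9: prefix='10' (no match yet)
Bit 10: prefix='101' -> emit 'n', reset
Bit 11: prefix='1' (no match yet)
Bit 12: prefix='11' -> emit 'g', reset
Bit 13: prefix='1' (no match yet)
Bit 14: prefix='10' (no match yet)
Bit 15: prefix='101' -> emit 'n', reset
Bit 16: prefix='0' -> emit 'm', reset
Bit 17: prefix='1' (no match yet)
Bit 18: prefix='10' (no match yet)
Bit 19: prefix='100' -> emit 'd', reset

Answer: 8 d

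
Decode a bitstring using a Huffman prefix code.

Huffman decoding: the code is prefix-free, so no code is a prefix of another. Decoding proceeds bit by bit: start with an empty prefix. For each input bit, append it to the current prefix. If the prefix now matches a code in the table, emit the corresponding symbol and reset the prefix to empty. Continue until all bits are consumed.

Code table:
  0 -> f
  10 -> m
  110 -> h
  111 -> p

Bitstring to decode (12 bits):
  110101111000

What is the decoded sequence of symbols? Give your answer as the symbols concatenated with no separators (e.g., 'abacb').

Answer: hmpmff

Derivation:
Bit 0: prefix='1' (no match yet)
Bit 1: prefix='11' (no match yet)
Bit 2: prefix='110' -> emit 'h', reset
Bit 3: prefix='1' (no match yet)
Bit 4: prefix='10' -> emit 'm', reset
Bit 5: prefix='1' (no match yet)
Bit 6: prefix='11' (no match yet)
Bit 7: prefix='111' -> emit 'p', reset
Bit 8: prefix='1' (no match yet)
Bit 9: prefix='10' -> emit 'm', reset
Bit 10: prefix='0' -> emit 'f', reset
Bit 11: prefix='0' -> emit 'f', reset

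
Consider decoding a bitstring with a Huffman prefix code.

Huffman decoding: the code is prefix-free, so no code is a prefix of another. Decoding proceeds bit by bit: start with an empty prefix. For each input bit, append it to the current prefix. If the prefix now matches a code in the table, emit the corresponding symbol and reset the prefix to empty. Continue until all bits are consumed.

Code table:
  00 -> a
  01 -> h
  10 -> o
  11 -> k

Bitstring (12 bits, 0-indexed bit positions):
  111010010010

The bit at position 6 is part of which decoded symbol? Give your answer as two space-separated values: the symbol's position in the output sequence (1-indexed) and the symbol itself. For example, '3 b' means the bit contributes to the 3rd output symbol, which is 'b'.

Bit 0: prefix='1' (no match yet)
Bit 1: prefix='11' -> emit 'k', reset
Bit 2: prefix='1' (no match yet)
Bit 3: prefix='10' -> emit 'o', reset
Bit 4: prefix='1' (no match yet)
Bit 5: prefix='10' -> emit 'o', reset
Bit 6: prefix='0' (no match yet)
Bit 7: prefix='01' -> emit 'h', reset
Bit 8: prefix='0' (no match yet)
Bit 9: prefix='00' -> emit 'a', reset
Bit 10: prefix='1' (no match yet)

Answer: 4 h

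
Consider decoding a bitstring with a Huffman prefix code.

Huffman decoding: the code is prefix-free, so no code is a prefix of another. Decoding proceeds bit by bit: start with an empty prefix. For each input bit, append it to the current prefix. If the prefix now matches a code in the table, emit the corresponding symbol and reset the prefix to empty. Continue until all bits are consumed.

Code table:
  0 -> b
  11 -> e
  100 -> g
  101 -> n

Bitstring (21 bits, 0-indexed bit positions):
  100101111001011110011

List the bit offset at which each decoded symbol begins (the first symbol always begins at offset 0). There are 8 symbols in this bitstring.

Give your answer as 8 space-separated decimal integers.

Bit 0: prefix='1' (no match yet)
Bit 1: prefix='10' (no match yet)
Bit 2: prefix='100' -> emit 'g', reset
Bit 3: prefix='1' (no match yet)
Bit 4: prefix='10' (no match yet)
Bit 5: prefix='101' -> emit 'n', reset
Bit 6: prefix='1' (no match yet)
Bit 7: prefix='11' -> emit 'e', reset
Bit 8: prefix='1' (no match yet)
Bit 9: prefix='10' (no match yet)
Bit 10: prefix='100' -> emit 'g', reset
Bit 11: prefix='1' (no match yet)
Bit 12: prefix='10' (no match yet)
Bit 13: prefix='101' -> emit 'n', reset
Bit 14: prefix='1' (no match yet)
Bit 15: prefix='11' -> emit 'e', reset
Bit 16: prefix='1' (no match yet)
Bit 17: prefix='10' (no match yet)
Bit 18: prefix='100' -> emit 'g', reset
Bit 19: prefix='1' (no match yet)
Bit 20: prefix='11' -> emit 'e', reset

Answer: 0 3 6 8 11 14 16 19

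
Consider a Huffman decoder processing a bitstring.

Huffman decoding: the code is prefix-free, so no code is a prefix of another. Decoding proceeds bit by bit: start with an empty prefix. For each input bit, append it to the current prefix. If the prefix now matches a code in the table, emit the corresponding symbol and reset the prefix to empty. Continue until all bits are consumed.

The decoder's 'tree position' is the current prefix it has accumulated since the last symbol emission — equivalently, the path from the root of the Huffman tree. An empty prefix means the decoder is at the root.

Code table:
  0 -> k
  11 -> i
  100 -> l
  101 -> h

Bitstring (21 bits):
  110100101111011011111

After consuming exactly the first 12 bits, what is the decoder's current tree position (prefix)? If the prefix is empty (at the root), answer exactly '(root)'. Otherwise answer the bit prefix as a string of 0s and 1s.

Bit 0: prefix='1' (no match yet)
Bit 1: prefix='11' -> emit 'i', reset
Bit 2: prefix='0' -> emit 'k', reset
Bit 3: prefix='1' (no match yet)
Bit 4: prefix='10' (no match yet)
Bit 5: prefix='100' -> emit 'l', reset
Bit 6: prefix='1' (no match yet)
Bit 7: prefix='10' (no match yet)
Bit 8: prefix='101' -> emit 'h', reset
Bit 9: prefix='1' (no match yet)
Bit 10: prefix='11' -> emit 'i', reset
Bit 11: prefix='1' (no match yet)

Answer: 1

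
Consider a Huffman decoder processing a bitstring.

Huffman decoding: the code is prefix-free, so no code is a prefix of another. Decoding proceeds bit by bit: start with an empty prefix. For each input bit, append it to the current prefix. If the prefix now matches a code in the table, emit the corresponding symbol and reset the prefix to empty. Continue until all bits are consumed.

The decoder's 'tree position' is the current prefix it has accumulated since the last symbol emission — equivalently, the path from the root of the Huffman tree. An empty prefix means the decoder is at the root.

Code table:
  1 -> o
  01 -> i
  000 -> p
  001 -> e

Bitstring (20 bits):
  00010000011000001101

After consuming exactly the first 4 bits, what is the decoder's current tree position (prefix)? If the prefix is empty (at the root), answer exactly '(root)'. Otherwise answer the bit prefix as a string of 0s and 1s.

Bit 0: prefix='0' (no match yet)
Bit 1: prefix='00' (no match yet)
Bit 2: prefix='000' -> emit 'p', reset
Bit 3: prefix='1' -> emit 'o', reset

Answer: (root)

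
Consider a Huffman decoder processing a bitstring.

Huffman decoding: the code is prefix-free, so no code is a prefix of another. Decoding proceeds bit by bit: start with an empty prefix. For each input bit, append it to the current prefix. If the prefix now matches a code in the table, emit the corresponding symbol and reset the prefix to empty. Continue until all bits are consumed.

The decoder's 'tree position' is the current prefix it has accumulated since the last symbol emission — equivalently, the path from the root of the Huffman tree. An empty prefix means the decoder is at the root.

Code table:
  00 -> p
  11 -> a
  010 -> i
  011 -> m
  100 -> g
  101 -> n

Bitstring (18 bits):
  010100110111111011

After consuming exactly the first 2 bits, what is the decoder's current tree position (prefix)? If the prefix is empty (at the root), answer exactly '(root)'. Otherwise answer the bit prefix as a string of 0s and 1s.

Answer: 01

Derivation:
Bit 0: prefix='0' (no match yet)
Bit 1: prefix='01' (no match yet)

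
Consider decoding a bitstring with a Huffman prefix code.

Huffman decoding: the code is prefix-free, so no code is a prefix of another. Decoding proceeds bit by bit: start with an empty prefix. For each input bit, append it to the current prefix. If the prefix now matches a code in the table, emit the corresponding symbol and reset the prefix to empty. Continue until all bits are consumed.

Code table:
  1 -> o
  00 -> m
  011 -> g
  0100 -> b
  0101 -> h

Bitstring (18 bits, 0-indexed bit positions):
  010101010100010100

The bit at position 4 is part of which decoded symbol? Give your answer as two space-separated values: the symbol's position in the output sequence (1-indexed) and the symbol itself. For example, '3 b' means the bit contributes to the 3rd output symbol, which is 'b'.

Bit 0: prefix='0' (no match yet)
Bit 1: prefix='01' (no match yet)
Bit 2: prefix='010' (no match yet)
Bit 3: prefix='0101' -> emit 'h', reset
Bit 4: prefix='0' (no match yet)
Bit 5: prefix='01' (no match yet)
Bit 6: prefix='010' (no match yet)
Bit 7: prefix='0101' -> emit 'h', reset
Bit 8: prefix='0' (no match yet)

Answer: 2 h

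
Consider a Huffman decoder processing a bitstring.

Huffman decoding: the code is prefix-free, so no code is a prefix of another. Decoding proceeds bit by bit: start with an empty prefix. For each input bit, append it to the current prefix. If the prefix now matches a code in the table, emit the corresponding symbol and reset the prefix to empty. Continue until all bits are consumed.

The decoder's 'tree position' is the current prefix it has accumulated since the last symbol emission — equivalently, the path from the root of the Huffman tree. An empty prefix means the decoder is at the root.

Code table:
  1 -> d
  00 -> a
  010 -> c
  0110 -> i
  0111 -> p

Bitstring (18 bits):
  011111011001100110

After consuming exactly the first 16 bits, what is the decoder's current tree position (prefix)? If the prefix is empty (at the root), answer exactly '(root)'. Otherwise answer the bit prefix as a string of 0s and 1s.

Answer: 01

Derivation:
Bit 0: prefix='0' (no match yet)
Bit 1: prefix='01' (no match yet)
Bit 2: prefix='011' (no match yet)
Bit 3: prefix='0111' -> emit 'p', reset
Bit 4: prefix='1' -> emit 'd', reset
Bit 5: prefix='1' -> emit 'd', reset
Bit 6: prefix='0' (no match yet)
Bit 7: prefix='01' (no match yet)
Bit 8: prefix='011' (no match yet)
Bit 9: prefix='0110' -> emit 'i', reset
Bit 10: prefix='0' (no match yet)
Bit 11: prefix='01' (no match yet)
Bit 12: prefix='011' (no match yet)
Bit 13: prefix='0110' -> emit 'i', reset
Bit 14: prefix='0' (no match yet)
Bit 15: prefix='01' (no match yet)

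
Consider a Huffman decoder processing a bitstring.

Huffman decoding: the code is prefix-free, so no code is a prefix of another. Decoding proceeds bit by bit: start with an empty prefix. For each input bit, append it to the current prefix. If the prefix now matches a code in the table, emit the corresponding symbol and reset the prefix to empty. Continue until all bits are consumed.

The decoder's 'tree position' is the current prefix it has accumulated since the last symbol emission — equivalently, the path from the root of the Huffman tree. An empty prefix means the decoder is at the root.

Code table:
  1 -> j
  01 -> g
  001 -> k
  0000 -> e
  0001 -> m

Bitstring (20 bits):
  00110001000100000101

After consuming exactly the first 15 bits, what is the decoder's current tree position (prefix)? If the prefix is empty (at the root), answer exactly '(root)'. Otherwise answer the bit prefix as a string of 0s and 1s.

Answer: 000

Derivation:
Bit 0: prefix='0' (no match yet)
Bit 1: prefix='00' (no match yet)
Bit 2: prefix='001' -> emit 'k', reset
Bit 3: prefix='1' -> emit 'j', reset
Bit 4: prefix='0' (no match yet)
Bit 5: prefix='00' (no match yet)
Bit 6: prefix='000' (no match yet)
Bit 7: prefix='0001' -> emit 'm', reset
Bit 8: prefix='0' (no match yet)
Bit 9: prefix='00' (no match yet)
Bit 10: prefix='000' (no match yet)
Bit 11: prefix='0001' -> emit 'm', reset
Bit 12: prefix='0' (no match yet)
Bit 13: prefix='00' (no match yet)
Bit 14: prefix='000' (no match yet)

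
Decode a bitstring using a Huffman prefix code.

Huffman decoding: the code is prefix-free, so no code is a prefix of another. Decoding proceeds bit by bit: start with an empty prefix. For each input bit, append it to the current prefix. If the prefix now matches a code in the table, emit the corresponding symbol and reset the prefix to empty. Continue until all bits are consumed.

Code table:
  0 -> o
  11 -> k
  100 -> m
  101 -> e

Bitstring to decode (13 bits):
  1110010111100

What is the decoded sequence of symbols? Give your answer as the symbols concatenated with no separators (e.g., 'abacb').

Bit 0: prefix='1' (no match yet)
Bit 1: prefix='11' -> emit 'k', reset
Bit 2: prefix='1' (no match yet)
Bit 3: prefix='10' (no match yet)
Bit 4: prefix='100' -> emit 'm', reset
Bit 5: prefix='1' (no match yet)
Bit 6: prefix='10' (no match yet)
Bit 7: prefix='101' -> emit 'e', reset
Bit 8: prefix='1' (no match yet)
Bit 9: prefix='11' -> emit 'k', reset
Bit 10: prefix='1' (no match yet)
Bit 11: prefix='10' (no match yet)
Bit 12: prefix='100' -> emit 'm', reset

Answer: kmekm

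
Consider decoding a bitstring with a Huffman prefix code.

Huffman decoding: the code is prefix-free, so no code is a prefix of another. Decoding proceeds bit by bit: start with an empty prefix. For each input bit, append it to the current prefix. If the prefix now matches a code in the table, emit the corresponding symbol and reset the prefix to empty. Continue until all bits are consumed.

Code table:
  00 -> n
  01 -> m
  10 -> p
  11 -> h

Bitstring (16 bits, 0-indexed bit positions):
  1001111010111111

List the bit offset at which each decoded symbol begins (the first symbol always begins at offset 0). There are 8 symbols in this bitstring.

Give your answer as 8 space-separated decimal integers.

Bit 0: prefix='1' (no match yet)
Bit 1: prefix='10' -> emit 'p', reset
Bit 2: prefix='0' (no match yet)
Bit 3: prefix='01' -> emit 'm', reset
Bit 4: prefix='1' (no match yet)
Bit 5: prefix='11' -> emit 'h', reset
Bit 6: prefix='1' (no match yet)
Bit 7: prefix='10' -> emit 'p', reset
Bit 8: prefix='1' (no match yet)
Bit 9: prefix='10' -> emit 'p', reset
Bit 10: prefix='1' (no match yet)
Bit 11: prefix='11' -> emit 'h', reset
Bit 12: prefix='1' (no match yet)
Bit 13: prefix='11' -> emit 'h', reset
Bit 14: prefix='1' (no match yet)
Bit 15: prefix='11' -> emit 'h', reset

Answer: 0 2 4 6 8 10 12 14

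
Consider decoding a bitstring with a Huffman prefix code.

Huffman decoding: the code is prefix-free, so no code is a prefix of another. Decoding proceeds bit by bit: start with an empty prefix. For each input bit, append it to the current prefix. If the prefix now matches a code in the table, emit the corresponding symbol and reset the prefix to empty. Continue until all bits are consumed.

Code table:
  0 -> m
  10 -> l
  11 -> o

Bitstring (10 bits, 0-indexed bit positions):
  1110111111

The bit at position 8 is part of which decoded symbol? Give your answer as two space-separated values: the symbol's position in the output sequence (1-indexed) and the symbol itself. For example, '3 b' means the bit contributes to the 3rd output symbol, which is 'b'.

Answer: 5 o

Derivation:
Bit 0: prefix='1' (no match yet)
Bit 1: prefix='11' -> emit 'o', reset
Bit 2: prefix='1' (no match yet)
Bit 3: prefix='10' -> emit 'l', reset
Bit 4: prefix='1' (no match yet)
Bit 5: prefix='11' -> emit 'o', reset
Bit 6: prefix='1' (no match yet)
Bit 7: prefix='11' -> emit 'o', reset
Bit 8: prefix='1' (no match yet)
Bit 9: prefix='11' -> emit 'o', reset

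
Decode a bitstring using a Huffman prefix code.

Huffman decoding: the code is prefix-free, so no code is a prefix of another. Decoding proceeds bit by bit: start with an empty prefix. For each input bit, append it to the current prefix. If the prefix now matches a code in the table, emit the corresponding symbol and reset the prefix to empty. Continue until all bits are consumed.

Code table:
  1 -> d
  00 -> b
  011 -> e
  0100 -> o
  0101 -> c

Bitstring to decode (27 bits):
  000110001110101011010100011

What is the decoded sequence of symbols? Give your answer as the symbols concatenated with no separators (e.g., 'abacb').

Bit 0: prefix='0' (no match yet)
Bit 1: prefix='00' -> emit 'b', reset
Bit 2: prefix='0' (no match yet)
Bit 3: prefix='01' (no match yet)
Bit 4: prefix='011' -> emit 'e', reset
Bit 5: prefix='0' (no match yet)
Bit 6: prefix='00' -> emit 'b', reset
Bit 7: prefix='0' (no match yet)
Bit 8: prefix='01' (no match yet)
Bit 9: prefix='011' -> emit 'e', reset
Bit 10: prefix='1' -> emit 'd', reset
Bit 11: prefix='0' (no match yet)
Bit 12: prefix='01' (no match yet)
Bit 13: prefix='010' (no match yet)
Bit 14: prefix='0101' -> emit 'c', reset
Bit 15: prefix='0' (no match yet)
Bit 16: prefix='01' (no match yet)
Bit 17: prefix='011' -> emit 'e', reset
Bit 18: prefix='0' (no match yet)
Bit 19: prefix='01' (no match yet)
Bit 20: prefix='010' (no match yet)
Bit 21: prefix='0101' -> emit 'c', reset
Bit 22: prefix='0' (no match yet)
Bit 23: prefix='00' -> emit 'b', reset
Bit 24: prefix='0' (no match yet)
Bit 25: prefix='01' (no match yet)
Bit 26: prefix='011' -> emit 'e', reset

Answer: bebedcecbe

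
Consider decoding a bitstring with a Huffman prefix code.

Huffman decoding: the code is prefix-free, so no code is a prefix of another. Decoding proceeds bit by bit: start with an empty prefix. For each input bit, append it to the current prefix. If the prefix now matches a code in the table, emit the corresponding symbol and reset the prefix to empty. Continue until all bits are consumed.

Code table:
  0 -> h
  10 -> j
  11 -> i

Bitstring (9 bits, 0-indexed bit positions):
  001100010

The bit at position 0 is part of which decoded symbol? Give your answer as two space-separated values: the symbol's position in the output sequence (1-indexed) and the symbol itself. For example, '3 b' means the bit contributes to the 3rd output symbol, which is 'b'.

Bit 0: prefix='0' -> emit 'h', reset
Bit 1: prefix='0' -> emit 'h', reset
Bit 2: prefix='1' (no match yet)
Bit 3: prefix='11' -> emit 'i', reset
Bit 4: prefix='0' -> emit 'h', reset

Answer: 1 h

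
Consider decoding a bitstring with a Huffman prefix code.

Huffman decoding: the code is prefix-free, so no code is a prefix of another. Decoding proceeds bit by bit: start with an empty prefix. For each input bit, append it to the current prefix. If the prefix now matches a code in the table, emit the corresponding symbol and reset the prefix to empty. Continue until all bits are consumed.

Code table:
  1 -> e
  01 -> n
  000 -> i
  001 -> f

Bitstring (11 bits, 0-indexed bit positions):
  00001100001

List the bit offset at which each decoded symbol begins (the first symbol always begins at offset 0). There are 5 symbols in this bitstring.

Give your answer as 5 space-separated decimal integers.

Answer: 0 3 5 6 9

Derivation:
Bit 0: prefix='0' (no match yet)
Bit 1: prefix='00' (no match yet)
Bit 2: prefix='000' -> emit 'i', reset
Bit 3: prefix='0' (no match yet)
Bit 4: prefix='01' -> emit 'n', reset
Bit 5: prefix='1' -> emit 'e', reset
Bit 6: prefix='0' (no match yet)
Bit 7: prefix='00' (no match yet)
Bit 8: prefix='000' -> emit 'i', reset
Bit 9: prefix='0' (no match yet)
Bit 10: prefix='01' -> emit 'n', reset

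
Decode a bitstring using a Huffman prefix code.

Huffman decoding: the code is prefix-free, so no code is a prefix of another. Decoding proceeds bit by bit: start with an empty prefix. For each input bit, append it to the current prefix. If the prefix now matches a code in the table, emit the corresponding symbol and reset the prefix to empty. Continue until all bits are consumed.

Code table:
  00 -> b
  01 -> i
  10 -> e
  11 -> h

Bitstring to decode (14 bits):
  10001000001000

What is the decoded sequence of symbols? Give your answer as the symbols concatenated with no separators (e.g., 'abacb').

Bit 0: prefix='1' (no match yet)
Bit 1: prefix='10' -> emit 'e', reset
Bit 2: prefix='0' (no match yet)
Bit 3: prefix='00' -> emit 'b', reset
Bit 4: prefix='1' (no match yet)
Bit 5: prefix='10' -> emit 'e', reset
Bit 6: prefix='0' (no match yet)
Bit 7: prefix='00' -> emit 'b', reset
Bit 8: prefix='0' (no match yet)
Bit 9: prefix='00' -> emit 'b', reset
Bit 10: prefix='1' (no match yet)
Bit 11: prefix='10' -> emit 'e', reset
Bit 12: prefix='0' (no match yet)
Bit 13: prefix='00' -> emit 'b', reset

Answer: ebebbeb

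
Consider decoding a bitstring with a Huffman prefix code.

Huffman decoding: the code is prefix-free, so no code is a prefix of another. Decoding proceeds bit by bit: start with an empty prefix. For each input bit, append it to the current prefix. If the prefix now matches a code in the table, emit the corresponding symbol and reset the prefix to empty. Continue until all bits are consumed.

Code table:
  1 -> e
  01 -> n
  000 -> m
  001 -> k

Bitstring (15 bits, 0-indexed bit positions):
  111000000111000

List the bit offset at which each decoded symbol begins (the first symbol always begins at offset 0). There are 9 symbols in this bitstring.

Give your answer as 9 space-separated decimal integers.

Answer: 0 1 2 3 6 9 10 11 12

Derivation:
Bit 0: prefix='1' -> emit 'e', reset
Bit 1: prefix='1' -> emit 'e', reset
Bit 2: prefix='1' -> emit 'e', reset
Bit 3: prefix='0' (no match yet)
Bit 4: prefix='00' (no match yet)
Bit 5: prefix='000' -> emit 'm', reset
Bit 6: prefix='0' (no match yet)
Bit 7: prefix='00' (no match yet)
Bit 8: prefix='000' -> emit 'm', reset
Bit 9: prefix='1' -> emit 'e', reset
Bit 10: prefix='1' -> emit 'e', reset
Bit 11: prefix='1' -> emit 'e', reset
Bit 12: prefix='0' (no match yet)
Bit 13: prefix='00' (no match yet)
Bit 14: prefix='000' -> emit 'm', reset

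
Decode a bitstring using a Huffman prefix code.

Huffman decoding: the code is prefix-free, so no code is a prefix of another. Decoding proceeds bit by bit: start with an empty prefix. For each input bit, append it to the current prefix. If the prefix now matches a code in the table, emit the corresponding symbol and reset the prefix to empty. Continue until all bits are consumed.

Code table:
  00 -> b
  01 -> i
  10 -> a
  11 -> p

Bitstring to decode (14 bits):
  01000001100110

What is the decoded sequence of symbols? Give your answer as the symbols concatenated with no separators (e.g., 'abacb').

Answer: ibbiaia

Derivation:
Bit 0: prefix='0' (no match yet)
Bit 1: prefix='01' -> emit 'i', reset
Bit 2: prefix='0' (no match yet)
Bit 3: prefix='00' -> emit 'b', reset
Bit 4: prefix='0' (no match yet)
Bit 5: prefix='00' -> emit 'b', reset
Bit 6: prefix='0' (no match yet)
Bit 7: prefix='01' -> emit 'i', reset
Bit 8: prefix='1' (no match yet)
Bit 9: prefix='10' -> emit 'a', reset
Bit 10: prefix='0' (no match yet)
Bit 11: prefix='01' -> emit 'i', reset
Bit 12: prefix='1' (no match yet)
Bit 13: prefix='10' -> emit 'a', reset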